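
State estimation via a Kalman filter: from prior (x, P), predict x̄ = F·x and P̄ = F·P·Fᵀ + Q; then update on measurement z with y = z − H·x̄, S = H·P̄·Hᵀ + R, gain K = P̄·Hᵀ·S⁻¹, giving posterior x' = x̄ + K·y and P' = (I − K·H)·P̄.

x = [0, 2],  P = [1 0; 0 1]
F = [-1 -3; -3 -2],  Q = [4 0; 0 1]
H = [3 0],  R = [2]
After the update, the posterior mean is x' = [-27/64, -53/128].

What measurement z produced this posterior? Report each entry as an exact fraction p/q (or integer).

z = [-1]

x̄ = F·x = [-6, -4]
P̄ = F·P·Fᵀ + Q = [14 9; 9 14]
S = H·P̄·Hᵀ + R = [128]
K = P̄·Hᵀ·S⁻¹ = [21/64; 27/128]
x' − x̄ = [357/64, 459/128] = K·y
y = (KᵀK)⁻¹·Kᵀ·(x' − x̄) = [17]
z = y + H·x̄ = [17] + [-18] = [-1]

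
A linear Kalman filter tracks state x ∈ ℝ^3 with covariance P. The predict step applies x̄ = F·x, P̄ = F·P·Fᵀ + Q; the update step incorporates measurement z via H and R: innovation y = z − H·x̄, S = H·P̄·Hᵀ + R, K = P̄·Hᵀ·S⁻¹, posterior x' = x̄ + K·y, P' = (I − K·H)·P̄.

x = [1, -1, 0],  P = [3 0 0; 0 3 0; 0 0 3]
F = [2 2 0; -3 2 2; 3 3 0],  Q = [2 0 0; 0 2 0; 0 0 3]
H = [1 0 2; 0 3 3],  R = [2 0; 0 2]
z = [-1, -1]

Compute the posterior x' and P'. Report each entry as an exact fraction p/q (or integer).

x' = [-15484/47279, -2389/47279, -14367/47279]
P' = [93404/47279 34698/47279 -34872/47279; 34698/47279 45115/47279 -34803/47279; -34872/47279 -34803/47279 34953/47279]

x̄ = F·x = [0, -5, 0]
P̄ = F·P·Fᵀ + Q = [26 -6 36; -6 53 -9; 36 -9 57]
y = z − H·x̄ = [-1, 14]
S = H·P̄·Hᵀ + R = [400 378; 378 830]
K = P̄·Hᵀ·S⁻¹ = [11830/47279 -261/47279; -17454/47279 15468/47279; 17517/47279 225/47279]
x' = x̄ + K·y = [-15484/47279, -2389/47279, -14367/47279]
P' = (I − K·H)·P̄ = [93404/47279 34698/47279 -34872/47279; 34698/47279 45115/47279 -34803/47279; -34872/47279 -34803/47279 34953/47279]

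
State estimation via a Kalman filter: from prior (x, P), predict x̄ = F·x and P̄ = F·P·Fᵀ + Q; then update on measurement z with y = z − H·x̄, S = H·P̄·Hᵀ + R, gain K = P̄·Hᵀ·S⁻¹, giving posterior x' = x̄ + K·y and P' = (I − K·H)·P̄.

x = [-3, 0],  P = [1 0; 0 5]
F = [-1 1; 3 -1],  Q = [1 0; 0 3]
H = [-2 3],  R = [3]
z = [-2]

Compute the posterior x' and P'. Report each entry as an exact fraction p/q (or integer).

x' = [-169/140, -443/280]
P' = [129/70 153/140; 153/140 271/280]

x̄ = F·x = [3, -9]
P̄ = F·P·Fᵀ + Q = [7 -8; -8 17]
y = z − H·x̄ = [31]
S = H·P̄·Hᵀ + R = [280]
K = P̄·Hᵀ·S⁻¹ = [-19/140; 67/280]
x' = x̄ + K·y = [-169/140, -443/280]
P' = (I − K·H)·P̄ = [129/70 153/140; 153/140 271/280]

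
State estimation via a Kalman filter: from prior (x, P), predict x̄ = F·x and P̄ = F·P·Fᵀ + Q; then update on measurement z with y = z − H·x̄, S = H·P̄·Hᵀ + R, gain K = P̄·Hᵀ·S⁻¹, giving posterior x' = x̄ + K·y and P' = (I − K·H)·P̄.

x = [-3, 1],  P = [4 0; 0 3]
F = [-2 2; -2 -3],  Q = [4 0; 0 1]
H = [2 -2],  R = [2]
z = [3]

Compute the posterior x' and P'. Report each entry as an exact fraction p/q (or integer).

x̄ = F·x = [8, 3]
P̄ = F·P·Fᵀ + Q = [32 -2; -2 44]
y = z − H·x̄ = [-7]
S = H·P̄·Hᵀ + R = [322]
K = P̄·Hᵀ·S⁻¹ = [34/161; -2/7]
x' = x̄ + K·y = [150/23, 5]
P' = (I − K·H)·P̄ = [2840/161 122/7; 122/7 124/7]

x' = [150/23, 5]
P' = [2840/161 122/7; 122/7 124/7]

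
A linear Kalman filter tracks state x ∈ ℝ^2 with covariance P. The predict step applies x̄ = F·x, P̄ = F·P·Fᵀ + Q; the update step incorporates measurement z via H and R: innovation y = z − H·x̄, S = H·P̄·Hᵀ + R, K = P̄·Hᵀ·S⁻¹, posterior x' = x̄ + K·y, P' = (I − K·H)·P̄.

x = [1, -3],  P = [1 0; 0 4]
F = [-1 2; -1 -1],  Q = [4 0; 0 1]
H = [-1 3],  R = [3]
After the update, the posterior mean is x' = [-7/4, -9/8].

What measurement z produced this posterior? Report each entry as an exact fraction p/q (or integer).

z = [-2]

x̄ = F·x = [-7, 2]
P̄ = F·P·Fᵀ + Q = [21 -7; -7 6]
S = H·P̄·Hᵀ + R = [120]
K = P̄·Hᵀ·S⁻¹ = [-7/20; 5/24]
x' − x̄ = [21/4, -25/8] = K·y
y = (KᵀK)⁻¹·Kᵀ·(x' − x̄) = [-15]
z = y + H·x̄ = [-15] + [13] = [-2]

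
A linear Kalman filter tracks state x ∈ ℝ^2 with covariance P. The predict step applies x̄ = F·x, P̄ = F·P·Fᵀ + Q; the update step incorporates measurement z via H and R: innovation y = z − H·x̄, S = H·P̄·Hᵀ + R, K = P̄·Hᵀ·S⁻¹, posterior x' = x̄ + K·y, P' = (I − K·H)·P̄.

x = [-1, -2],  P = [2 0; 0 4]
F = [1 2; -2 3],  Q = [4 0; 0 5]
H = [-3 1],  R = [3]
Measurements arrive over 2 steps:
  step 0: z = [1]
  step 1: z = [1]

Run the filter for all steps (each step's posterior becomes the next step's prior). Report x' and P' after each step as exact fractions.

step 0: x' = [-19/13, -41/13], P' = [372/65 1047/65; 1047/65 6249/130]
step 1: x' = [-10177/143381, 17000/20483], P' = [513110/143381 189906/20483; 189906/20483 541005/20483]

step 0: x̄ = F·x = [-5, -4]
step 0: P̄ = F·P·Fᵀ + Q = [22 20; 20 49]
step 0: y = z − H·x̄ = [-10]
step 0: S = H·P̄·Hᵀ + R = [130]
step 0: K = P̄·Hᵀ·S⁻¹ = [-23/65; -11/130]
step 0: x' = x̄ + K·y = [-19/13, -41/13]
step 0: P' = (I − K·H)·P̄ = [372/65 1047/65; 1047/65 6249/130]
step 1: x̄ = F·x = [-101/13, -85/13]
step 1: P̄ = F·P·Fᵀ + Q = [17318/65 16956/65; 16956/65 34739/130]
step 1: y = z − H·x̄ = [-205/13]
step 1: S = H·P̄·Hᵀ + R = [143381/130]
step 1: K = P̄·Hᵀ·S⁻¹ = [-69996/143381; -9571/20483]
step 1: x' = x̄ + K·y = [-10177/143381, 17000/20483]
step 1: P' = (I − K·H)·P̄ = [513110/143381 189906/20483; 189906/20483 541005/20483]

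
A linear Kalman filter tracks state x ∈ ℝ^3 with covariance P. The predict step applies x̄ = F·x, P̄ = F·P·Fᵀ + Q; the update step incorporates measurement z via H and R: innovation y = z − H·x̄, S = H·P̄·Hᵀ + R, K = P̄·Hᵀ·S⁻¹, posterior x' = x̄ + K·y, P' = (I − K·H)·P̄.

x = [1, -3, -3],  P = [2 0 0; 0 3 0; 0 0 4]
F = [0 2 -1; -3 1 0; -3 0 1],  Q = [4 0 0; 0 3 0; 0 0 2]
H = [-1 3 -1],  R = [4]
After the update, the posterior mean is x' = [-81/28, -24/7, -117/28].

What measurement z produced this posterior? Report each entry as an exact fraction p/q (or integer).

x̄ = F·x = [-3, -6, -6]
P̄ = F·P·Fᵀ + Q = [20 6 -4; 6 24 18; -4 18 24]
S = H·P̄·Hᵀ + R = [112]
K = P̄·Hᵀ·S⁻¹ = [1/56; 3/7; 17/56]
x' − x̄ = [3/28, 18/7, 51/28] = K·y
y = (KᵀK)⁻¹·Kᵀ·(x' − x̄) = [6]
z = y + H·x̄ = [6] + [-9] = [-3]

z = [-3]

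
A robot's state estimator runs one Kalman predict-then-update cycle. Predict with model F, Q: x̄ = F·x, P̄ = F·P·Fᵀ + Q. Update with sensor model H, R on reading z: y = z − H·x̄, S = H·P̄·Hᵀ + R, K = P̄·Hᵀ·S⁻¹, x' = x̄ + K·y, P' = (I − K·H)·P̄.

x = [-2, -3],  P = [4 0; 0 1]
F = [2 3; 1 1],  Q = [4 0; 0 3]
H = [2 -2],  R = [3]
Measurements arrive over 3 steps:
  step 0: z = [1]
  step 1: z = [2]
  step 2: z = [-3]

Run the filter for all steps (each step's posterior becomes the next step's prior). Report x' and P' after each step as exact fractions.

step 0: x̄ = F·x = [-13, -5]
step 0: P̄ = F·P·Fᵀ + Q = [29 11; 11 8]
step 0: y = z − H·x̄ = [17]
step 0: S = H·P̄·Hᵀ + R = [63]
step 0: K = P̄·Hᵀ·S⁻¹ = [4/7; 2/21]
step 0: x' = x̄ + K·y = [-23/7, -71/21]
step 0: P' = (I − K·H)·P̄ = [59/7 53/7; 53/7 52/7]
step 1: x̄ = F·x = [-117/7, -20/3]
step 1: P̄ = F·P·Fᵀ + Q = [1368/7 77; 77 34]
step 1: y = z − H·x̄ = [464/21]
step 1: S = H·P̄·Hᵀ + R = [2133/7]
step 1: K = P̄·Hᵀ·S⁻¹ = [1658/2133; 602/2133]
step 1: x' = x̄ + K·y = [2947/6399, -2756/6399]
step 1: P' = (I − K·H)·P̄ = [24140/2133 21653/2133; 21653/2133 20750/2133]
step 2: x̄ = F·x = [-2374/6399, 191/6399]
step 2: P̄ = F·P·Fᵀ + Q = [551678/2133 218795/2133; 218795/2133 94595/2133]
step 2: y = z − H·x̄ = [-521/237]
step 2: S = H·P̄·Hᵀ + R = [31153/79]
step 2: K = P̄·Hᵀ·S⁻¹ = [24658/31153; 9200/31153]
step 2: x' = x̄ + K·y = [-5326852/2523393, -1562863/2523393]
step 2: P' = (I − K·H)·P̄ = [9746414/841131 8747765/841131; 8747765/841131 8375165/841131]

step 0: x' = [-23/7, -71/21], P' = [59/7 53/7; 53/7 52/7]
step 1: x' = [2947/6399, -2756/6399], P' = [24140/2133 21653/2133; 21653/2133 20750/2133]
step 2: x' = [-5326852/2523393, -1562863/2523393], P' = [9746414/841131 8747765/841131; 8747765/841131 8375165/841131]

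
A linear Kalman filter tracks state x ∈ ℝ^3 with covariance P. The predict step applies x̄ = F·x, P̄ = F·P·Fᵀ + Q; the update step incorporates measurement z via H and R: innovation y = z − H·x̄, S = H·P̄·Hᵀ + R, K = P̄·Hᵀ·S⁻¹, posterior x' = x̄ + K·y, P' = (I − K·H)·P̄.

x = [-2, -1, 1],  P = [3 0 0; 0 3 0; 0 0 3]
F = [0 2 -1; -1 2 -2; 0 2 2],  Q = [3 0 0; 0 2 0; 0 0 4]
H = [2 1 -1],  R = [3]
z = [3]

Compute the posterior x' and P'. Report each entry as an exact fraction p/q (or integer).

x̄ = F·x = [-3, -2, 0]
P̄ = F·P·Fᵀ + Q = [18 18 6; 18 29 0; 6 0 28]
y = z − H·x̄ = [11]
S = H·P̄·Hᵀ + R = [180]
K = P̄·Hᵀ·S⁻¹ = [4/15; 13/36; -4/45]
x' = x̄ + K·y = [-1/15, 71/36, -44/45]
P' = (I − K·H)·P̄ = [26/5 2/3 154/15; 2/3 199/36 52/9; 154/15 52/9 1196/45]

x' = [-1/15, 71/36, -44/45]
P' = [26/5 2/3 154/15; 2/3 199/36 52/9; 154/15 52/9 1196/45]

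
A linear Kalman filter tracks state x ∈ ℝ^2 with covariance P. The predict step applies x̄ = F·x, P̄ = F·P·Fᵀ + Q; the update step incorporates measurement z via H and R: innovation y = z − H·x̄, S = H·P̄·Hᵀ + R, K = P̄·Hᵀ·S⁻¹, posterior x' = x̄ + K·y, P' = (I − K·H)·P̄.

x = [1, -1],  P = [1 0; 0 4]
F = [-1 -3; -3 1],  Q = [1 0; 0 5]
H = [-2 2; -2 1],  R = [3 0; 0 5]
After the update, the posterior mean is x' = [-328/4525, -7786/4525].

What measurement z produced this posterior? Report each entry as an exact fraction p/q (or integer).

z = [-3, -2]

x̄ = F·x = [2, -4]
P̄ = F·P·Fᵀ + Q = [38 -9; -9 18]
S = H·P̄·Hᵀ + R = [299 242; 242 211]
K = P̄·Hᵀ·S⁻¹ = [736/4525 -2667/4525; 2682/4525 -2304/4525]
x' − x̄ = [-9378/4525, 10314/4525] = K·y
y = (KᵀK)⁻¹·Kᵀ·(x' − x̄) = [9, 6]
z = y + H·x̄ = [9, 6] + [-12, -8] = [-3, -2]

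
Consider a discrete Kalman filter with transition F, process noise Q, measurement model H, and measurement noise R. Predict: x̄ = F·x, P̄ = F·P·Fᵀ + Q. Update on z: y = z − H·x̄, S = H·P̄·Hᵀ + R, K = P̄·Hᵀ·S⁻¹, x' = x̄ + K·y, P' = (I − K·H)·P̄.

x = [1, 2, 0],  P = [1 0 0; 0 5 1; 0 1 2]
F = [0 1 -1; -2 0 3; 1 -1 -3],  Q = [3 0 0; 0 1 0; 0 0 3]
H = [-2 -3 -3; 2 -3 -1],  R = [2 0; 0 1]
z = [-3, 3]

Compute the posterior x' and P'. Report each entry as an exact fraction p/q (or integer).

x' = [1046/831, -257/831, 111/277]
P' = [3236/831 4237/831 -2121/277; 4237/831 23189/3324 -2890/277; -2121/277 -2890/277 4373/277]

x̄ = F·x = [2, -2, -1]
P̄ = F·P·Fᵀ + Q = [8 -3 -1; -3 23 -23; -1 -23 33]
y = z − H·x̄ = [-8, -8]
S = H·P̄·Hᵀ + R = [76 2; 2 175]
K = P̄·Hᵀ·S⁻¹ = [-47/831 124/831; 577/6648 -991/3324; -207/554 55/277]
x' = x̄ + K·y = [1046/831, -257/831, 111/277]
P' = (I − K·H)·P̄ = [3236/831 4237/831 -2121/277; 4237/831 23189/3324 -2890/277; -2121/277 -2890/277 4373/277]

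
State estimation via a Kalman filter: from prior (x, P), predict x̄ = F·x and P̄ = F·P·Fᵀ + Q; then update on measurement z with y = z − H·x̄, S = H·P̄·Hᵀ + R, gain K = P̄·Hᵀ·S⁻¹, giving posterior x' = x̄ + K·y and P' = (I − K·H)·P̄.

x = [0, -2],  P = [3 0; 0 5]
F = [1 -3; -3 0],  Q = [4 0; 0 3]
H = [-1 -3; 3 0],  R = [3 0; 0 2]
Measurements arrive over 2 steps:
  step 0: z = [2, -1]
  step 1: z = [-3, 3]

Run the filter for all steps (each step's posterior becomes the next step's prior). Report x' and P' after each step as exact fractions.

step 0: x̄ = F·x = [6, 0]
step 0: P̄ = F·P·Fᵀ + Q = [52 -9; -9 30]
step 0: y = z − H·x̄ = [8, -19]
step 0: S = H·P̄·Hᵀ + R = [271 -75; -75 470]
step 0: K = P̄·Hᵀ·S⁻¹ = [-10/24349 40401/121745; -8019/24349 -13392/121745]
step 0: x' = x̄ + K·y = [-37549/121745, -66312/121745]
step 0: P' = (I − K·H)·P̄ = [26934/121745 -8928/121745; -8928/121745 43071/121745]
step 1: x̄ = F·x = [161387/121745, 112647/121745]
step 1: P̄ = F·P·Fᵀ + Q = [955121/121745 -161154/121745; -161154/121745 607641/121745]
step 1: y = z − H·x̄ = [134093/121745, -118926/121745]
step 1: S = H·P̄·Hᵀ + R = [5822201/121745 -1414977/121745; -1414977/121745 8839579/121745]
step 1: K = P̄·Hᵀ·S⁻¹ = [-471659/203144465 65774088/203144465; -25255125/81257786 -8486883/81257786]
step 1: x' = x̄ + K·y = [204520764/203144465, 55659135/81257786]
step 1: P' = (I − K·H)·P̄ = [43849392/203144465 -2828961/40628893; -2828961/40628893 27141099/81257786]

step 0: x' = [-37549/121745, -66312/121745], P' = [26934/121745 -8928/121745; -8928/121745 43071/121745]
step 1: x' = [204520764/203144465, 55659135/81257786], P' = [43849392/203144465 -2828961/40628893; -2828961/40628893 27141099/81257786]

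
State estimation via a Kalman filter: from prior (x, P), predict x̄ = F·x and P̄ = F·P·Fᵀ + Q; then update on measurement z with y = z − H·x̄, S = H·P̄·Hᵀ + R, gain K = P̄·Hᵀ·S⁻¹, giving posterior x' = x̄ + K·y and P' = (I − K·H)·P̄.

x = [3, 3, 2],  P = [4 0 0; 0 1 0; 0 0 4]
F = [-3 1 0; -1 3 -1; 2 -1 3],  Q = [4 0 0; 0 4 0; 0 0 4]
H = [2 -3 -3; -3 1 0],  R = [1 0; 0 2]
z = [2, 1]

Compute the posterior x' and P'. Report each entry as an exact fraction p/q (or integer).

x' = [85580/41523, 98132/13841, -263407/41523]
P' = [95363/41523 85935/13841 -194467/41523; 85935/13841 256821/13841 -199735/13841; -194467/41523 -199735/13841 474611/41523]

x̄ = F·x = [-6, 4, 9]
P̄ = F·P·Fᵀ + Q = [41 15 -25; 15 21 -23; -25 -23 57]
y = z − H·x̄ = [53, -21]
S = H·P̄·Hᵀ + R = [573 -300; -300 302]
K = P̄·Hᵀ·S⁻¹ = [712/41523 -4714/13841; 612/13841 -492/13841; -15152/41523 -2634/13841]
x' = x̄ + K·y = [85580/41523, 98132/13841, -263407/41523]
P' = (I − K·H)·P̄ = [95363/41523 85935/13841 -194467/41523; 85935/13841 256821/13841 -199735/13841; -194467/41523 -199735/13841 474611/41523]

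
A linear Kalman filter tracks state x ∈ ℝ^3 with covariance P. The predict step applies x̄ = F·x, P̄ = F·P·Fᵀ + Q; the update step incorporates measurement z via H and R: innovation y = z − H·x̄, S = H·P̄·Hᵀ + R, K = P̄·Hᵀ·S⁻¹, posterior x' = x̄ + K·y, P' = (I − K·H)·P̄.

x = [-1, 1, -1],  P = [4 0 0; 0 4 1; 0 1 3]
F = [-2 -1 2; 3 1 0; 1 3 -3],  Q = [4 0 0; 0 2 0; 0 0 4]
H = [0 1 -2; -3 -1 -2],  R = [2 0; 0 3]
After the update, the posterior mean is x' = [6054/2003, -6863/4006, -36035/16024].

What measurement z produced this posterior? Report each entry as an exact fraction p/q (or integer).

z = [3, -3]

x̄ = F·x = [-1, -2, 5]
P̄ = F·P·Fᵀ + Q = [32 -26 -29; -26 42 21; -29 21 53]
S = H·P̄·Hᵀ + R = [172 74; 74 125]
K = P̄·Hᵀ·S⁻¹ = [611/2003 -554/2003; 111/4006 -129/2003; -7665/16024 -295/8012]
x' − x̄ = [8057/2003, 1149/4006, -116155/16024] = K·y
y = (KᵀK)⁻¹·Kᵀ·(x' − x̄) = [15, 2]
z = y + H·x̄ = [15, 2] + [-12, -5] = [3, -3]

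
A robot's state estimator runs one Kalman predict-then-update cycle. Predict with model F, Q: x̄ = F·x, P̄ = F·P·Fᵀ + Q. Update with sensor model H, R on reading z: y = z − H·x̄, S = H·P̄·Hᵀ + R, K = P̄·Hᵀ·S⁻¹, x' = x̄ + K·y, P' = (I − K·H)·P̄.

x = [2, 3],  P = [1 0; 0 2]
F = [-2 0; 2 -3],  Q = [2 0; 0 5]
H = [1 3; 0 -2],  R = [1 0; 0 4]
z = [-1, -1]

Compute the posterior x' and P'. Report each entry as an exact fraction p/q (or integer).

x̄ = F·x = [-4, -5]
P̄ = F·P·Fᵀ + Q = [6 -4; -4 27]
y = z − H·x̄ = [18, -11]
S = H·P̄·Hᵀ + R = [226 -154; -154 112]
K = P̄·Hᵀ·S⁻¹ = [20/57 221/399; 11/57 -173/798]
x' = x̄ + K·y = [-1507/399, 685/798]
P' = (I − K·H)·P̄ = [1466/399 -442/399; -442/399 173/399]

x' = [-1507/399, 685/798]
P' = [1466/399 -442/399; -442/399 173/399]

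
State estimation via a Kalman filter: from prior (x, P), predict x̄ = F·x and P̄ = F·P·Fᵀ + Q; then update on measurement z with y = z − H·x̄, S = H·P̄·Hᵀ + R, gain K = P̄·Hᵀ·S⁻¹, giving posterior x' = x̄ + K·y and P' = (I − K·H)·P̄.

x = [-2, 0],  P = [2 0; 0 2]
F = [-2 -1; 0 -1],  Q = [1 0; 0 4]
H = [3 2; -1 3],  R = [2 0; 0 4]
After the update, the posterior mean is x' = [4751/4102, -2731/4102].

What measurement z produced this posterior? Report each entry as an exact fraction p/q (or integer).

z = [2, -3]

x̄ = F·x = [4, 0]
P̄ = F·P·Fᵀ + Q = [11 2; 2 6]
S = H·P̄·Hᵀ + R = [149 17; 17 57]
K = P̄·Hᵀ·S⁻¹ = [1097/4102 -687/4102; 377/4102 1039/4102]
x' − x̄ = [-11657/4102, -2731/4102] = K·y
y = (KᵀK)⁻¹·Kᵀ·(x' − x̄) = [-10, 1]
z = y + H·x̄ = [-10, 1] + [12, -4] = [2, -3]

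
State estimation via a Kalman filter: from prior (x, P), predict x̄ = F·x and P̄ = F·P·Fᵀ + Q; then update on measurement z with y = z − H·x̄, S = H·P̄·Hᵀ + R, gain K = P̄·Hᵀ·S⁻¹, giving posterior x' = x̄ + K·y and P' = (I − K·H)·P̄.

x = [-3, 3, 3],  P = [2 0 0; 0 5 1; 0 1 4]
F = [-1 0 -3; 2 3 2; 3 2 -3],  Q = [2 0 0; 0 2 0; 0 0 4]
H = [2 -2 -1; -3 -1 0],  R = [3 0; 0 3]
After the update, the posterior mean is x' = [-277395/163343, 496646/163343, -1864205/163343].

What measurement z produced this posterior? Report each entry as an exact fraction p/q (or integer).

z = [2, 2]

x̄ = F·x = [-6, 9, -12]
P̄ = F·P·Fᵀ + Q = [40 -37 24; -37 83 13; 24 13 66]
S = H·P̄·Hᵀ + R = [813 -137; -137 224]
K = P̄·Hᵀ·S⁻¹ = [17749/163343 -49669/163343; -52836/163343 -11897/163343; -21501/163343 -75133/163343]
x' − x̄ = [702663/163343, -973441/163343, 95911/163343] = K·y
y = (KᵀK)⁻¹·Kᵀ·(x' − x̄) = [20, -7]
z = y + H·x̄ = [20, -7] + [-18, 9] = [2, 2]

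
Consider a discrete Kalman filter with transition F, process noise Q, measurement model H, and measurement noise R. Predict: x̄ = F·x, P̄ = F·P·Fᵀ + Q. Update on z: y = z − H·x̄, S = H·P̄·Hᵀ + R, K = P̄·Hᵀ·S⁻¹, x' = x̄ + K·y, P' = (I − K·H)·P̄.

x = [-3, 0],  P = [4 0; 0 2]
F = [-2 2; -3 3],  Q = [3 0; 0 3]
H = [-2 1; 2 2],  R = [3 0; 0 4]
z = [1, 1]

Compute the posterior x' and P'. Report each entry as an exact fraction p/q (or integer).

x' = [-75/893, 1187/1786]
P' = [351/893 -45/893; -45/893 624/893]

x̄ = F·x = [6, 9]
P̄ = F·P·Fᵀ + Q = [27 36; 36 57]
y = z − H·x̄ = [4, -29]
S = H·P̄·Hᵀ + R = [24 -66; -66 628]
K = P̄·Hᵀ·S⁻¹ = [-249/893 153/893; 238/893 579/1786]
x' = x̄ + K·y = [-75/893, 1187/1786]
P' = (I − K·H)·P̄ = [351/893 -45/893; -45/893 624/893]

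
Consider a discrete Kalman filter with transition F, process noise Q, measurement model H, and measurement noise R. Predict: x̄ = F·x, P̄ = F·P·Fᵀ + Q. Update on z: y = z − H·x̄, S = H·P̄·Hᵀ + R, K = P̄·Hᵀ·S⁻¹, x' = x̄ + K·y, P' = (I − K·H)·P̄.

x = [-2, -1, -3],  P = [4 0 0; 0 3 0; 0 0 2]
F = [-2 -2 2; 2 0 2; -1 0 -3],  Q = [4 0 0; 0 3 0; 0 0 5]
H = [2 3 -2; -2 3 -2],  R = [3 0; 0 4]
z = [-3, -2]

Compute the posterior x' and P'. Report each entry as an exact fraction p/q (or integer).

x̄ = F·x = [0, -10, 11]
P̄ = F·P·Fᵀ + Q = [40 -8 -4; -8 27 -20; -4 -20 27]
y = z − H·x̄ = [49, 50]
S = H·P̄·Hᵀ + R = [690 431; 431 819]
K = P̄·Hᵀ·S⁻¹ = [93792/379349 -93824/379349; 26948/379349 49275/379349; -54232/379349 -20558/379349]
x' = x̄ + K·y = [-95392/379349, -9288/379349, 487571/379349]
P' = (I − K·H)·P̄ = [164168/379349 -29064/379349 -20116/379349; -29064/379349 662208/379349 923826/379349; -20116/379349 923826/379349 1446971/379349]

x' = [-95392/379349, -9288/379349, 487571/379349]
P' = [164168/379349 -29064/379349 -20116/379349; -29064/379349 662208/379349 923826/379349; -20116/379349 923826/379349 1446971/379349]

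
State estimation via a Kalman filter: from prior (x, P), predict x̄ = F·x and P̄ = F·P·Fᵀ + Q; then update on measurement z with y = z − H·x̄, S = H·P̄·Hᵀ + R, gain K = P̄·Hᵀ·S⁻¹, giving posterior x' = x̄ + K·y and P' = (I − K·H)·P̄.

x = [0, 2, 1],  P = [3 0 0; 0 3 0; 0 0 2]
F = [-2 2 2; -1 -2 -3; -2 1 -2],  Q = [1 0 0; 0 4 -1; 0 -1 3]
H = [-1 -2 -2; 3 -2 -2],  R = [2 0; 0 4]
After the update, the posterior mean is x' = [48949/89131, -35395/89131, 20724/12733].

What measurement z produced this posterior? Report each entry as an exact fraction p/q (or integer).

z = [-3, -1]

x̄ = F·x = [6, -7, 0]
P̄ = F·P·Fᵀ + Q = [33 -18 10; -18 37 11; 10 11 26]
S = H·P̄·Hᵀ + R = [343 273; 273 737]
K = P̄·Hᵀ·S⁻¹ = [-21962/89131 3149/12733; -8268/89131 -2154/12733; -3564/12733 80/1819]
x' − x̄ = [-485837/89131, 588522/89131, 20724/12733] = K·y
y = (KᵀK)⁻¹·Kᵀ·(x' − x̄) = [-11, -33]
z = y + H·x̄ = [-11, -33] + [8, 32] = [-3, -1]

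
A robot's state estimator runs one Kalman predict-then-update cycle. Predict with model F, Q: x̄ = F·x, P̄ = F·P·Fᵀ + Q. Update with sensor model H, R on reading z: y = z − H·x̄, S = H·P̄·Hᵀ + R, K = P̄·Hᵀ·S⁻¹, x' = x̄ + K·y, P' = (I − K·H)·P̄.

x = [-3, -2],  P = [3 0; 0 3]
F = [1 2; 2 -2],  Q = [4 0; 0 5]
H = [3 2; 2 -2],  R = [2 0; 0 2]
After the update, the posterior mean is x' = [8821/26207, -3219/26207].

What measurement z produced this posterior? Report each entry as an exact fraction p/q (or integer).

x̄ = F·x = [-7, -2]
P̄ = F·P·Fᵀ + Q = [19 -6; -6 29]
S = H·P̄·Hᵀ + R = [217 10; 10 242]
K = P̄·Hᵀ·S⁻¹ = [5195/26207 5200/26207; 5190/26207 -7795/26207]
x' − x̄ = [192270/26207, 49195/26207] = K·y
y = (KᵀK)⁻¹·Kᵀ·(x' − x̄) = [26, 11]
z = y + H·x̄ = [26, 11] + [-25, -10] = [1, 1]

z = [1, 1]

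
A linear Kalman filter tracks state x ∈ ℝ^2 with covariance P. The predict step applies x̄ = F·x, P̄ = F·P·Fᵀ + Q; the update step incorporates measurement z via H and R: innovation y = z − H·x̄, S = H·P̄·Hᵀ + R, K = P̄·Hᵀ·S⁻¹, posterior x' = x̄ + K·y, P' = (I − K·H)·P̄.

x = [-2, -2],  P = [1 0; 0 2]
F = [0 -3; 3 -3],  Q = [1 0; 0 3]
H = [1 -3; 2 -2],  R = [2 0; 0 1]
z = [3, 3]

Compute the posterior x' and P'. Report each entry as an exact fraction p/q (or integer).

x' = [4743/4223, -2304/4223]
P' = [4220/4223 2742/4223; 2742/4223 2274/4223]

x̄ = F·x = [6, 0]
P̄ = F·P·Fᵀ + Q = [19 18; 18 30]
y = z − H·x̄ = [-3, -9]
S = H·P̄·Hᵀ + R = [183 74; 74 53]
K = P̄·Hᵀ·S⁻¹ = [-2003/4223 2956/4223; -2040/4223 936/4223]
x' = x̄ + K·y = [4743/4223, -2304/4223]
P' = (I − K·H)·P̄ = [4220/4223 2742/4223; 2742/4223 2274/4223]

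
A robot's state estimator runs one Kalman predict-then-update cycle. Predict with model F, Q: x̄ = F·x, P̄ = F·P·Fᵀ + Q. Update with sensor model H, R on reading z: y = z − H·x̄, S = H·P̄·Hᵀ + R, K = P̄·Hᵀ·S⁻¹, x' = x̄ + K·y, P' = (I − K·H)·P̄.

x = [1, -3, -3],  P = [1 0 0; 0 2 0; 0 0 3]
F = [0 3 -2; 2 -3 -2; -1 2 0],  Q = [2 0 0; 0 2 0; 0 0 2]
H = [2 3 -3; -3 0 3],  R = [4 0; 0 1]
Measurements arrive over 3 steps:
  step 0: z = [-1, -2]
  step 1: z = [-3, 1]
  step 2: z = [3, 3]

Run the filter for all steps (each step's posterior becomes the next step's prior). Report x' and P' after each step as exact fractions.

step 0: x̄ = F·x = [-3, 17, -7]
step 0: P̄ = F·P·Fᵀ + Q = [32 -6 12; -6 36 -14; 12 -14 11]
step 0: y = z − H·x̄ = [-67, 10]
step 0: S = H·P̄·Hᵀ + R = [591 -183; -183 172]
step 0: K = P̄·Hᵀ·S⁻¹ = [-9260/68163 -11210/22721; 6448/22721 3690/22721; -3107/22721 -3702/22721]
step 0: x' = x̄ + K·y = [79631/68163, -8859/22721, 12102/22721]
step 0: P' = (I − K·H)·P̄ = [256016/68163 20594/22721 81602/22721; 20594/22721 16692/22721 21824/22721; 81602/22721 21824/22721 80368/22721]
step 1: x̄ = F·x = [-50781/22721, 166381/68163, -132785/68163]
step 1: P̄ = F·P·Fᵀ + Q = [255254/22721 -31600/22721 114278/22721; -31600/22721 661322/68163 -152290/68163; 114278/22721 -152290/68163 345518/68163]
step 1: y = z − H·x̄ = [-265767/22721, 3163/22721]
step 1: S = H·P̄·Hᵀ + R = [3295624/22721 -1026378/22721; -1026378/22721 1299557/22721]
step 1: K = P̄·Hᵀ·S⁻¹ = [-7468423/71066402 -14513175/35533201; 10080946/35533201 6389914/35533201; -3819743/35533201 -2943410/35533201]
step 1: x' = x̄ + K·y = [-75514851/71066402, -90879139/106599603, -74852392/106599603]
step 1: P' = (I − K·H)·P̄ = [141018905/35533201 37189628/35533201 136181180/35533201; 37189628/35533201 83903326/106599603 117958798/106599603; 136181180/35533201 117958798/106599603 405600130/106599603]
step 2: x̄ = F·x = [-122932633/106599603, 195797648/106599603, -136972003/213199206]
step 2: P̄ = F·P·Fᵀ + Q = [1175224084/106599603 -97490270/106599603 513965192/106599603; -97490270/106599603 1091287168/106599603 -223299310/106599603; 513965192/106599603 -223299310/106599603 525593689/106599603]
step 2: y = z − H·x̄ = [-454373747/213199206, 104305943/71066402]
step 2: S = H·P̄·Hᵀ + R = [16361144497/106599603 -1734830395/35533201; -1734830395/35533201 2054195368/35533201]
step 2: K = P̄·Hᵀ·S⁻¹ = [-67018540444/691749604621 -279277904634/691749604621; 11664239776/40691153213 7358678250/40691153213; -68753370839/691749604621 -54148417926/691749604621]
step 2: x' = x̄ + K·y = [-1064810582884/691749604621, 60681283571/40691153213, -377368232664/691749604621]
step 2: P' = (I − K·H)·P̄ = [2753507908396/691749604621 43257957686/40691153213 2660415273518/691749604621; 43257957686/40691153213 32424531680/40691153213 45710850436/40691153213; 2660415273518/691749604621 45710850436/40691153213 2642365800876/691749604621]

step 0: x' = [79631/68163, -8859/22721, 12102/22721], P' = [256016/68163 20594/22721 81602/22721; 20594/22721 16692/22721 21824/22721; 81602/22721 21824/22721 80368/22721]
step 1: x' = [-75514851/71066402, -90879139/106599603, -74852392/106599603], P' = [141018905/35533201 37189628/35533201 136181180/35533201; 37189628/35533201 83903326/106599603 117958798/106599603; 136181180/35533201 117958798/106599603 405600130/106599603]
step 2: x' = [-1064810582884/691749604621, 60681283571/40691153213, -377368232664/691749604621], P' = [2753507908396/691749604621 43257957686/40691153213 2660415273518/691749604621; 43257957686/40691153213 32424531680/40691153213 45710850436/40691153213; 2660415273518/691749604621 45710850436/40691153213 2642365800876/691749604621]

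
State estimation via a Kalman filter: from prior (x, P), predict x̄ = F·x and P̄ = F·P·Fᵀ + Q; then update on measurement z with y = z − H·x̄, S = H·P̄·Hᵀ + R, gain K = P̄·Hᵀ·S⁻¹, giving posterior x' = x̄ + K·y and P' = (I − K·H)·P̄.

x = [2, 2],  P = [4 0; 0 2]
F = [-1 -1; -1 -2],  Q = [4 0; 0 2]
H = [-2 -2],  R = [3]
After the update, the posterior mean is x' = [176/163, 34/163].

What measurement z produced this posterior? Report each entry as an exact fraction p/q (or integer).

x̄ = F·x = [-4, -6]
P̄ = F·P·Fᵀ + Q = [10 8; 8 14]
S = H·P̄·Hᵀ + R = [163]
K = P̄·Hᵀ·S⁻¹ = [-36/163; -44/163]
x' − x̄ = [828/163, 1012/163] = K·y
y = (KᵀK)⁻¹·Kᵀ·(x' − x̄) = [-23]
z = y + H·x̄ = [-23] + [20] = [-3]

z = [-3]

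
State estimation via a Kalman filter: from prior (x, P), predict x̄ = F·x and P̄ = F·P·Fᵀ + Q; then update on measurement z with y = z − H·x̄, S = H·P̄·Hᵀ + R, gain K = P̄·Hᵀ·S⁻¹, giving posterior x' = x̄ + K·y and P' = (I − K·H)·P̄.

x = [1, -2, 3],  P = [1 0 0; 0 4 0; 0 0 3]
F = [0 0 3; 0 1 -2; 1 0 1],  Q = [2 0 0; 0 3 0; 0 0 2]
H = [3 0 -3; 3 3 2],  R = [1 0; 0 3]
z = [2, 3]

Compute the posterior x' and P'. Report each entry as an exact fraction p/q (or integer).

x̄ = F·x = [9, -8, 4]
P̄ = F·P·Fᵀ + Q = [29 -18 9; -18 19 -6; 9 -6 6]
y = z − H·x̄ = [-13, -8]
S = H·P̄·Hᵀ + R = [154 90; 90 171]
K = P̄·Hᵀ·S⁻¹ = [315/1013 409/3039; -297/1013 103/1013; -39/2026 404/3039]
x' = x̄ + K·y = [11794/3039, -5067/1013, 19369/6078]
P' = (I − K·H)·P̄ = [3524/1013 -5667/1013 3419/1013; -5667/1013 9482/1013 -5568/1013; 3419/1013 -5568/1013 6851/2026]

x' = [11794/3039, -5067/1013, 19369/6078]
P' = [3524/1013 -5667/1013 3419/1013; -5667/1013 9482/1013 -5568/1013; 3419/1013 -5568/1013 6851/2026]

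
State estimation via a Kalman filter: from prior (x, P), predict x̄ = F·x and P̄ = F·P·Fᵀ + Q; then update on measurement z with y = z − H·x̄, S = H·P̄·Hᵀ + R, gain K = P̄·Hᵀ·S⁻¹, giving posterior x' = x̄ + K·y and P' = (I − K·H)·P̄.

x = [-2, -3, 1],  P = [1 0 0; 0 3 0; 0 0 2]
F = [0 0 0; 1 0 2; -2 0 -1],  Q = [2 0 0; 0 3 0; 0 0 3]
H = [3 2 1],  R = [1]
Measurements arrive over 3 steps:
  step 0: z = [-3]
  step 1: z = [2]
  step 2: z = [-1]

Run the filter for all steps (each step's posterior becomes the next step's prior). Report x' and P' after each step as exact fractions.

step 0: x̄ = F·x = [0, 0, 3]
step 0: P̄ = F·P·Fᵀ + Q = [2 0 0; 0 12 -6; 0 -6 9]
step 0: y = z − H·x̄ = [-6]
step 0: S = H·P̄·Hᵀ + R = [52]
step 0: K = P̄·Hᵀ·S⁻¹ = [3/26; 9/26; -3/52]
step 0: x' = x̄ + K·y = [-9/13, -27/13, 87/26]
step 0: P' = (I − K·H)·P̄ = [17/13 -27/13 9/26; -27/13 75/13 -129/26; 9/26 -129/26 459/52]
step 1: x̄ = F·x = [0, 6, -51/26]
step 1: P̄ = F·P·Fᵀ + Q = [2 0 0; 0 41 -22; 0 -22 959/52]
step 1: y = z − H·x̄ = [-209/26]
step 1: S = H·P̄·Hᵀ + R = [5899/52]
step 1: K = P̄·Hᵀ·S⁻¹ = [312/5899; 3120/5899; -1329/5899]
step 1: x' = x̄ + K·y = [-2508/5899, 10314/5899, -888/5899]
step 1: P' = (I − K·H)·P̄ = [9926/5899 -18720/5899 7974/5899; -18720/5899 54659/5899 -50038/5899; 7974/5899 -50038/5899 74825/5899]
step 2: x̄ = F·x = [0, -252/347, 5904/5899]
step 2: P̄ = F·P·Fᵀ + Q = [2 0 0; 0 21107/347 -12316/347; 0 -12316/347 164122/5899]
step 2: y = z − H·x̄ = [-3235/5899]
step 2: S = H·P̄·Hᵀ + R = [873991/5899]
step 2: K = P̄·Hᵀ·S⁻¹ = [35394/873991; 508266/873991; -254622/873991]
step 2: x' = x̄ + K·y = [-19410/873991, -913446/873991, 1014366/873991]
step 2: P' = (I − K·H)·P̄ = [1535618/873991 -3049596/873991 1527732/873991; -3049596/873991 9369427/873991 -9081800/873991; 1527732/873991 -9081800/873991 13325782/873991]

step 0: x' = [-9/13, -27/13, 87/26], P' = [17/13 -27/13 9/26; -27/13 75/13 -129/26; 9/26 -129/26 459/52]
step 1: x' = [-2508/5899, 10314/5899, -888/5899], P' = [9926/5899 -18720/5899 7974/5899; -18720/5899 54659/5899 -50038/5899; 7974/5899 -50038/5899 74825/5899]
step 2: x' = [-19410/873991, -913446/873991, 1014366/873991], P' = [1535618/873991 -3049596/873991 1527732/873991; -3049596/873991 9369427/873991 -9081800/873991; 1527732/873991 -9081800/873991 13325782/873991]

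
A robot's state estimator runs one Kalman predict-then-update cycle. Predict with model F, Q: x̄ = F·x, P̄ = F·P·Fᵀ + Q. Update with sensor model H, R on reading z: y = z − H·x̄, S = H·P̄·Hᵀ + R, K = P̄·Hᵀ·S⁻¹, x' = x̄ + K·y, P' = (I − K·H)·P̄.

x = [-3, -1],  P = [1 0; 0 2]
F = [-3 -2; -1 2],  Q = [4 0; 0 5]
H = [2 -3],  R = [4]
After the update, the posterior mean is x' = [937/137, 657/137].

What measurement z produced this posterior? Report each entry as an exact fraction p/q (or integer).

x̄ = F·x = [11, 1]
P̄ = F·P·Fᵀ + Q = [21 -5; -5 14]
S = H·P̄·Hᵀ + R = [274]
K = P̄·Hᵀ·S⁻¹ = [57/274; -26/137]
x' − x̄ = [-570/137, 520/137] = K·y
y = (KᵀK)⁻¹·Kᵀ·(x' − x̄) = [-20]
z = y + H·x̄ = [-20] + [19] = [-1]

z = [-1]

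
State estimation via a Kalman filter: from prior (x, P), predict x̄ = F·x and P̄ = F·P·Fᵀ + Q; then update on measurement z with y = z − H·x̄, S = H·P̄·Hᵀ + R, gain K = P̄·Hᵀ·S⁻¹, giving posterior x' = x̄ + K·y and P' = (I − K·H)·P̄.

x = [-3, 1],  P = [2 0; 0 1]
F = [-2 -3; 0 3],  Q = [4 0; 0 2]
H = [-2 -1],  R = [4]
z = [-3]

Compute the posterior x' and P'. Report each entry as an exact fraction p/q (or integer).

x' = [-1/7, 11/3]
P' = [26/7 -16/3; -16/3 92/9]

x̄ = F·x = [3, 3]
P̄ = F·P·Fᵀ + Q = [21 -9; -9 11]
y = z − H·x̄ = [6]
S = H·P̄·Hᵀ + R = [63]
K = P̄·Hᵀ·S⁻¹ = [-11/21; 1/9]
x' = x̄ + K·y = [-1/7, 11/3]
P' = (I − K·H)·P̄ = [26/7 -16/3; -16/3 92/9]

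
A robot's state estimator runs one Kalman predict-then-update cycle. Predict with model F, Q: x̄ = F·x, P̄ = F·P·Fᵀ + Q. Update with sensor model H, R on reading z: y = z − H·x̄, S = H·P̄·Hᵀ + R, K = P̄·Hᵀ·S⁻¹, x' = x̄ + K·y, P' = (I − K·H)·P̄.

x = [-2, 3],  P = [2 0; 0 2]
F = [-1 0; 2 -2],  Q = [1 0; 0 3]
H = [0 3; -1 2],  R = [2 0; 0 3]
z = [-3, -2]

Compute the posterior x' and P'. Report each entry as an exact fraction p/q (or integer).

x̄ = F·x = [2, -10]
P̄ = F·P·Fᵀ + Q = [3 -4; -4 19]
y = z − H·x̄ = [27, 20]
S = H·P̄·Hᵀ + R = [173 126; 126 98]
K = P̄·Hᵀ·S⁻¹ = [15/77 -391/1078; 3/11 6/77]
x' = x̄ + K·y = [3/539, -83/77]
P' = (I − K·H)·P̄ = [1453/1078 10/77; 10/77 2/11]

x' = [3/539, -83/77]
P' = [1453/1078 10/77; 10/77 2/11]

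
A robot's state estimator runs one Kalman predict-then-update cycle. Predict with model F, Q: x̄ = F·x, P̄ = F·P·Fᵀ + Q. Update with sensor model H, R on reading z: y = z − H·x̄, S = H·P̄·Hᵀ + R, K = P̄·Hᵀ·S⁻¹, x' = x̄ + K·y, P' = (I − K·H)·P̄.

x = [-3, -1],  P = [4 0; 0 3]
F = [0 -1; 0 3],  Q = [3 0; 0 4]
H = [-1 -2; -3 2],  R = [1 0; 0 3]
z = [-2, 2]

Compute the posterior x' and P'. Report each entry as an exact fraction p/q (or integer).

x' = [-77/7291, 7099/7291]
P' = [1698/7291 -27/7291; -27/7291 1353/7291]

x̄ = F·x = [1, -3]
P̄ = F·P·Fᵀ + Q = [6 -9; -9 31]
y = z − H·x̄ = [-7, 11]
S = H·P̄·Hᵀ + R = [95 -142; -142 289]
K = P̄·Hᵀ·S⁻¹ = [-1644/7291 -1716/7291; -2679/7291 929/7291]
x' = x̄ + K·y = [-77/7291, 7099/7291]
P' = (I − K·H)·P̄ = [1698/7291 -27/7291; -27/7291 1353/7291]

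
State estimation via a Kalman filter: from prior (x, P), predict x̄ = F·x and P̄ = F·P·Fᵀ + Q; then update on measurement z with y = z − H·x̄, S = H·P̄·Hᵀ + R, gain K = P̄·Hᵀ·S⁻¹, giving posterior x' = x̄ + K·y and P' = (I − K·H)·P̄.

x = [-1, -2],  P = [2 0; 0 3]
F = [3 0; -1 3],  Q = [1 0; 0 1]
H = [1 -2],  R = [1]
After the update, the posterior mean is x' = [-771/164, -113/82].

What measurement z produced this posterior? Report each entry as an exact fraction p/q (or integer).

z = [-2]

x̄ = F·x = [-3, -5]
P̄ = F·P·Fᵀ + Q = [19 -6; -6 30]
S = H·P̄·Hᵀ + R = [164]
K = P̄·Hᵀ·S⁻¹ = [31/164; -33/82]
x' − x̄ = [-279/164, 297/82] = K·y
y = (KᵀK)⁻¹·Kᵀ·(x' − x̄) = [-9]
z = y + H·x̄ = [-9] + [7] = [-2]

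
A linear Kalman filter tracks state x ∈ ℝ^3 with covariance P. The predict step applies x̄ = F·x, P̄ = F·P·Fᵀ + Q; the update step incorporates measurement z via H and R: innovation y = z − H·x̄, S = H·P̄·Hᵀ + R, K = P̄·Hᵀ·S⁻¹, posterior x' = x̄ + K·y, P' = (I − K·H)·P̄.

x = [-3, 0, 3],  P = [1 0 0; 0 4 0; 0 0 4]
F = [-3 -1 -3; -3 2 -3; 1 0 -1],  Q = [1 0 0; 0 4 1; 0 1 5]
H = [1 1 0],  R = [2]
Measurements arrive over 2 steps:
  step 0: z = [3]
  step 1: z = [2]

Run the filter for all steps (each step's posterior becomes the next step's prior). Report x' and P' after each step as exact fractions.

step 0: x' = [261/191, 306/191, -1089/191], P' = [1981/191 -1807/191 66/191; -1807/191 2011/191 -28/191; 66/191 -28/191 1549/191]
step 1: x' = [72977/39300, 8069/39300, 15227/1965], P' = [1903009/157200 -1785827/157200 83989/7860; -1785827/157200 1982281/157200 -84407/7860; 83989/7860 -84407/7860 8728/393]

step 0: x̄ = F·x = [0, 0, -6]
step 0: P̄ = F·P·Fᵀ + Q = [50 37 9; 37 65 10; 9 10 10]
step 0: y = z − H·x̄ = [3]
step 0: S = H·P̄·Hᵀ + R = [191]
step 0: K = P̄·Hᵀ·S⁻¹ = [87/191; 102/191; 19/191]
step 0: x' = x̄ + K·y = [261/191, 306/191, -1089/191]
step 0: P' = (I − K·H)·P̄ = [1981/191 -1807/191 66/191; -1807/191 2011/191 -28/191; 66/191 -28/191 1549/191]
step 1: x̄ = F·x = [2178/191, 3096/191, 1350/191]
step 1: P̄ = F·P·Fᵀ + Q = [24150/191 34441/191 483/191; 34441/191 63786/191 -4663/191; 483/191 -4663/191 4353/191]
step 1: y = z − H·x̄ = [-4892/191]
step 1: S = H·P̄·Hᵀ + R = [157200/191]
step 1: K = P̄·Hᵀ·S⁻¹ = [58591/157200; 98227/157200; -209/7860]
step 1: x' = x̄ + K·y = [72977/39300, 8069/39300, 15227/1965]
step 1: P' = (I − K·H)·P̄ = [1903009/157200 -1785827/157200 83989/7860; -1785827/157200 1982281/157200 -84407/7860; 83989/7860 -84407/7860 8728/393]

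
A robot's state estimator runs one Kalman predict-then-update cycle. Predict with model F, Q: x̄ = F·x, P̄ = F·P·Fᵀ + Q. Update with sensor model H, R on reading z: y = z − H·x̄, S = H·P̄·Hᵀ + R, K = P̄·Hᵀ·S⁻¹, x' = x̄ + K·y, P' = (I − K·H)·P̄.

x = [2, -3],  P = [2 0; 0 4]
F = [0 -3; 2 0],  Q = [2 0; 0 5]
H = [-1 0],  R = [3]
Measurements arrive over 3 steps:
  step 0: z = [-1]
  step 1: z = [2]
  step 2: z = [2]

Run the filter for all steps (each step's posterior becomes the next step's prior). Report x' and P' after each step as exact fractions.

step 0: x̄ = F·x = [9, 4]
step 0: P̄ = F·P·Fᵀ + Q = [38 0; 0 13]
step 0: y = z − H·x̄ = [8]
step 0: S = H·P̄·Hᵀ + R = [41]
step 0: K = P̄·Hᵀ·S⁻¹ = [-38/41; 0]
step 0: x' = x̄ + K·y = [65/41, 4]
step 0: P' = (I − K·H)·P̄ = [114/41 0; 0 13]
step 1: x̄ = F·x = [-12, 130/41]
step 1: P̄ = F·P·Fᵀ + Q = [119 0; 0 661/41]
step 1: y = z − H·x̄ = [-10]
step 1: S = H·P̄·Hᵀ + R = [122]
step 1: K = P̄·Hᵀ·S⁻¹ = [-119/122; 0]
step 1: x' = x̄ + K·y = [-137/61, 130/41]
step 1: P' = (I − K·H)·P̄ = [357/122 0; 0 661/41]
step 2: x̄ = F·x = [-390/41, -274/61]
step 2: P̄ = F·P·Fᵀ + Q = [6031/41 0; 0 1019/61]
step 2: y = z − H·x̄ = [-308/41]
step 2: S = H·P̄·Hᵀ + R = [6154/41]
step 2: K = P̄·Hᵀ·S⁻¹ = [-6031/6154; 0]
step 2: x' = x̄ + K·y = [-6616/3077, -274/61]
step 2: P' = (I − K·H)·P̄ = [18093/6154 0; 0 1019/61]

step 0: x' = [65/41, 4], P' = [114/41 0; 0 13]
step 1: x' = [-137/61, 130/41], P' = [357/122 0; 0 661/41]
step 2: x' = [-6616/3077, -274/61], P' = [18093/6154 0; 0 1019/61]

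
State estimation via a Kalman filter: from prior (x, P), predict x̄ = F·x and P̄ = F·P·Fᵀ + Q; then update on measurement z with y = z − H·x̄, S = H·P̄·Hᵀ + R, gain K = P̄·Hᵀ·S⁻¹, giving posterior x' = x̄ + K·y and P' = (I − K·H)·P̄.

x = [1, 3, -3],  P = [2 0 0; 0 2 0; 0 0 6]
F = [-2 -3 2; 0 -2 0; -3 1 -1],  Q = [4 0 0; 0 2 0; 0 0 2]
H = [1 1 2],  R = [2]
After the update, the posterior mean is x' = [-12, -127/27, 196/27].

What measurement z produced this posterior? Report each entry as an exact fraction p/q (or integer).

x̄ = F·x = [-17, -6, 3]
P̄ = F·P·Fᵀ + Q = [54 12 -6; 12 10 -4; -6 -4 28]
S = H·P̄·Hᵀ + R = [162]
K = P̄·Hᵀ·S⁻¹ = [1/3; 7/81; 23/81]
x' − x̄ = [5, 35/27, 115/27] = K·y
y = (KᵀK)⁻¹·Kᵀ·(x' − x̄) = [15]
z = y + H·x̄ = [15] + [-17] = [-2]

z = [-2]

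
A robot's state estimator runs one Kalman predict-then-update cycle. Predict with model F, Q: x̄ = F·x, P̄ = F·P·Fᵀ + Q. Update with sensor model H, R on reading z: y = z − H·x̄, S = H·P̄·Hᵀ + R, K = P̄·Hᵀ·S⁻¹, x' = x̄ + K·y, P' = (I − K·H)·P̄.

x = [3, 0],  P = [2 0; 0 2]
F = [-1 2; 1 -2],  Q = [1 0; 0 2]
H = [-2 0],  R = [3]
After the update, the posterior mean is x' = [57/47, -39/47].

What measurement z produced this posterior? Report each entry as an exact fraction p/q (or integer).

x̄ = F·x = [-3, 3]
P̄ = F·P·Fᵀ + Q = [11 -10; -10 12]
S = H·P̄·Hᵀ + R = [47]
K = P̄·Hᵀ·S⁻¹ = [-22/47; 20/47]
x' − x̄ = [198/47, -180/47] = K·y
y = (KᵀK)⁻¹·Kᵀ·(x' − x̄) = [-9]
z = y + H·x̄ = [-9] + [6] = [-3]

z = [-3]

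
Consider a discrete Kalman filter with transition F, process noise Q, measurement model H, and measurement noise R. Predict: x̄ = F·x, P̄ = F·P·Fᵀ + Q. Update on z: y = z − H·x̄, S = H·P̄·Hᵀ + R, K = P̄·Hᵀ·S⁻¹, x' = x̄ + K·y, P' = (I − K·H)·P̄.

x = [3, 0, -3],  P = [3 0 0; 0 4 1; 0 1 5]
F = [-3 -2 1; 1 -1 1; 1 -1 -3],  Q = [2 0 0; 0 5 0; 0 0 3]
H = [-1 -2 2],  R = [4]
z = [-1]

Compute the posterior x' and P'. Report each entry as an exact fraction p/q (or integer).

x' = [-281/45, 1591/450, 7/90]
P' = [316/9 -256/45 104/9; -256/45 4901/450 707/90; 104/9 707/90 257/18]

x̄ = F·x = [-12, 0, 12]
P̄ = F·P·Fᵀ + Q = [46 1 -11; 1 15 -6; -11 -6 61]
y = z − H·x̄ = [-37]
S = H·P̄·Hᵀ + R = [450]
K = P̄·Hᵀ·S⁻¹ = [-7/45; -43/450; 29/90]
x' = x̄ + K·y = [-281/45, 1591/450, 7/90]
P' = (I − K·H)·P̄ = [316/9 -256/45 104/9; -256/45 4901/450 707/90; 104/9 707/90 257/18]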